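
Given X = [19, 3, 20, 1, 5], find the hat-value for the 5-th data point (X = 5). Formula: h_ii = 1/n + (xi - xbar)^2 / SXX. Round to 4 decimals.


Mean of X: xbar = 9.6000.
SXX = 335.2000.
For X = 5: h = 1/5 + (5 - 9.6000)^2/335.2000 = 0.2631.

0.2631


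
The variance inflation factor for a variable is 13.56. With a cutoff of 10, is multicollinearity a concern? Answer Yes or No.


Check: VIF = 13.56 vs threshold = 10.
Since 13.56 >= 10, the answer is Yes.

Yes


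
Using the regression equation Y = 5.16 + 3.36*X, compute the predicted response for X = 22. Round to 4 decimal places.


Predicted value:
Y = 5.16 + (3.36)(22) = 5.16 + 73.9200 = 79.0800.

79.0800


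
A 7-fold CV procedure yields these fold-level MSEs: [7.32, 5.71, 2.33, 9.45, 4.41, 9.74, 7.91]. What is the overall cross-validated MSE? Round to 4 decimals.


Sum of fold MSEs = 46.8700.
Average = 46.8700 / 7 = 6.6957.

6.6957


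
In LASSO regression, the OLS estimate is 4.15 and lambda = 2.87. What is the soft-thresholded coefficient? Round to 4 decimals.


|beta_OLS| = 4.15.
lambda = 2.87.
Since |beta| > lambda, coefficient = sign(beta)*(|beta| - lambda) = 1.2800.
Result = 1.2800.

1.2800


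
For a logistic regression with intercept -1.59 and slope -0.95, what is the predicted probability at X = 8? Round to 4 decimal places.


z = -1.59 + -0.95 * 8 = -9.1900.
Sigmoid: P = 1 / (1 + exp(9.1900)) = 0.0001.

0.0001


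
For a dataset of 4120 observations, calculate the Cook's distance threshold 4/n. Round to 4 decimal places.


Using the rule of thumb:
Threshold = 4 / 4120 = 0.0010.

0.0010


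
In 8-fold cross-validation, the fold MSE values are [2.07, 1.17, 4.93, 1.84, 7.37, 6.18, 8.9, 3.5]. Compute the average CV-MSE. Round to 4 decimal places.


Sum of fold MSEs = 35.9600.
Average = 35.9600 / 8 = 4.4950.

4.4950


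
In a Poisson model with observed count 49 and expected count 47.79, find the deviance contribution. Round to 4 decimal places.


Compute y*ln(y/mu) = 49*ln(49/47.79) = 49*0.025004 = 1.225196.
y - mu = 1.21.
D = 2*(1.225196 - (1.21)) = 0.030392, which rounds to 0.0304.

0.0304


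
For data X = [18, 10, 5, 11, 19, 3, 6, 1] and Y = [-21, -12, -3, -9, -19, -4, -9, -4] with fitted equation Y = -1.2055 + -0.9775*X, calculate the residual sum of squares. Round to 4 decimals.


For each point, residual = actual - predicted.
Residuals: [-2.1995, -1.0195, 3.0930, 2.9580, 0.7780, 0.1380, -1.9295, -1.8170].
Sum of squared residuals = 31.8424.

31.8424


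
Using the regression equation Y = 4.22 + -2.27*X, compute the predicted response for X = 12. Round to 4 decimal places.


Substitute X = 12 into the equation:
Y = 4.22 + -2.27 * 12 = 4.22 + -27.2400 = -23.0200.

-23.0200


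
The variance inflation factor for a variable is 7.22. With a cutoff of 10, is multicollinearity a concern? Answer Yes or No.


The threshold is 10.
VIF = 7.22 is < 10.
Multicollinearity indication: No.

No


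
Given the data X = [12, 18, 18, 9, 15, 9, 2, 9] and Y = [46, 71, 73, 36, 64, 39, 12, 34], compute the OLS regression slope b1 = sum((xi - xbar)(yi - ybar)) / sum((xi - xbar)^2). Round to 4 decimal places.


First compute the means: xbar = 11.5000, ybar = 46.8750.
Then S_xx = sum((xi - xbar)^2) = 206.0000.
S_xy = sum((xi - xbar)(yi - ybar)) = 796.5000.
b1 = S_xy / S_xx = 796.5000 / 206.0000 = 3.8665.

3.8665


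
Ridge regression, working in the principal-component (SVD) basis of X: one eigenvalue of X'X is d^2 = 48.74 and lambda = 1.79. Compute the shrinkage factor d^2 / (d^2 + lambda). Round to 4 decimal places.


Denominator = d^2 + lambda = 48.74 + 1.79 = 50.5300.
Shrinkage = 48.74 / 50.5300 = 0.9646.

0.9646


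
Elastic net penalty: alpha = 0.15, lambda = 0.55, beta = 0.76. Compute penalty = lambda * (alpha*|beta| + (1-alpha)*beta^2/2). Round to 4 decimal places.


L1 component = 0.15 * |0.76| = 0.1140.
L2 component = 0.85 * 0.76^2 / 2 = 0.2455.
Penalty = 0.55 * (0.1140 + 0.2455) = 0.55 * 0.3595 = 0.1977.

0.1977


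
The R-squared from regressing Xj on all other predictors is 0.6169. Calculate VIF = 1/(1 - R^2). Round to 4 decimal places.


VIF = 1 / (1 - 0.6169).
= 1 / 0.3831 = 2.6103.

2.6103


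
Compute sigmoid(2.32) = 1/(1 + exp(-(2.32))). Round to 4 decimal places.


First, exp(-2.3200) = 0.0983.
Then sigma(z) = 1/(1 + 0.0983) = 0.9105.

0.9105


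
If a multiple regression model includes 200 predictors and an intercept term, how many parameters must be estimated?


Total coefficients = number of predictors + 1 (for the intercept).
= 200 + 1 = 201.

201


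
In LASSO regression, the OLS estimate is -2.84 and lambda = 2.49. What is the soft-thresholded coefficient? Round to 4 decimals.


Check: |-2.84| = 2.84 vs lambda = 2.49.
Since |beta| > lambda, coefficient = sign(beta)*(|beta| - lambda) = -0.3500.
Soft-thresholded coefficient = -0.3500.

-0.3500


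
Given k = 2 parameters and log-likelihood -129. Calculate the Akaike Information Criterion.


AIC = 2*2 - 2*(-129).
= 4 + 258 = 262.

262


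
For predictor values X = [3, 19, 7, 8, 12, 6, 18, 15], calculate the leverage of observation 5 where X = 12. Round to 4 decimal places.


Compute xbar = 11.0000 with n = 8 observations.
SXX = 244.0000.
Leverage = 1/8 + (12 - 11.0000)^2/244.0000 = 0.1291.

0.1291


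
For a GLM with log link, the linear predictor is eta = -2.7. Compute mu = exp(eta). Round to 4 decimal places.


The inverse log link gives:
mu = exp(-2.7) = 0.0672.

0.0672


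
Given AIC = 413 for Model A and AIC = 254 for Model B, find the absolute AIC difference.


Absolute difference = |413 - 254| = 159.
The model with lower AIC (B) is preferred.

159


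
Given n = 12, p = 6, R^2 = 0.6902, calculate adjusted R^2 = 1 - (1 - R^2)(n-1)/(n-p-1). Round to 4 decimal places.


Plug in: Adj R^2 = 1 - (1 - 0.6902) * 11/5.
= 1 - 0.3098 * 11/5
= 1 - 3.4078 / 5
= 1 - 0.6816 = 0.3184.

0.3184


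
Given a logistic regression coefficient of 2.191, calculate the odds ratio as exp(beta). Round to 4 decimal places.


The odds ratio is computed as:
OR = e^(2.191) = 8.9442.

8.9442


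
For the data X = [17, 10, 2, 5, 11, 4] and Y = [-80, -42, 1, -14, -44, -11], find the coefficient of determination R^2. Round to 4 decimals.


The fitted line is Y = 11.8127 + -5.3240*X.
SSres = 12.5791, SStot = 4401.3333.
R^2 = 1 - SSres/SStot = 0.9971.

0.9971


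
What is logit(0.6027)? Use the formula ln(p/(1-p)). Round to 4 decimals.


The odds are p/(1-p) = 0.6027 / 0.3973 = 1.5170.
logit(p) = ln(1.5170) = 0.4167.

0.4167


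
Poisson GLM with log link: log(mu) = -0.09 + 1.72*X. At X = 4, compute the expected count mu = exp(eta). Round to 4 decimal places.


eta = -0.09 + 1.72 * 4 = 6.7900.
mu = exp(6.7900) = 888.9136.

888.9136


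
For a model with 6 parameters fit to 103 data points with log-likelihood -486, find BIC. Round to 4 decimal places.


k * ln(n) = 6 * ln(103) = 6 * 4.634729 = 27.808374.
-2 * loglik = -2 * (-486) = 972.
BIC = 27.808374 + 972 = 999.808374, which rounds to 999.8084.

999.8084


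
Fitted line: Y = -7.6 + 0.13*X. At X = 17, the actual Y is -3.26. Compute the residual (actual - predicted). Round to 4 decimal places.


Fitted value at X = 17 is yhat = -7.6 + 0.13*17 = -5.3900.
Residual = -3.26 - -5.3900 = 2.1300.

2.1300


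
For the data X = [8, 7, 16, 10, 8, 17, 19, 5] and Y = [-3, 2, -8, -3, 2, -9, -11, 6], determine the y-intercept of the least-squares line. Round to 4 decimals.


First find the slope: b1 = -1.0946.
Means: xbar = 11.2500, ybar = -3.0000.
b0 = ybar - b1 * xbar = -3.0000 - -1.0946 * 11.2500 = 9.3146.

9.3146


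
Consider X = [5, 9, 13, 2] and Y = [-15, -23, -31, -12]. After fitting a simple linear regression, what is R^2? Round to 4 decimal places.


Fit the OLS line: b0 = -7.4109, b1 = -1.7709.
SSres = 3.1418.
SStot = 218.7500.
R^2 = 1 - 3.1418/218.7500 = 0.9856.

0.9856


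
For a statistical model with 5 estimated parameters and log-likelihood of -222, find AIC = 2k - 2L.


Compute:
2k = 2*5 = 10.
-2*loglik = -2*(-222) = 444.
AIC = 10 + 444 = 454.

454


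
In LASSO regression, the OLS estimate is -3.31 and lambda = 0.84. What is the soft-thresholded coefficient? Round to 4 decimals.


Absolute value: |-3.31| = 3.31.
Compare to lambda = 0.84.
Since |beta| > lambda, coefficient = sign(beta)*(|beta| - lambda) = -2.4700.

-2.4700


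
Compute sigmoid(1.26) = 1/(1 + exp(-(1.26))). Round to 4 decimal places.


First, exp(-1.2600) = 0.2837.
Then sigma(z) = 1/(1 + 0.2837) = 0.7790.

0.7790


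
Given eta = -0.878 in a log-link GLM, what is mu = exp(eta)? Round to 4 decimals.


The inverse log link gives:
mu = exp(-0.878) = 0.4156.

0.4156


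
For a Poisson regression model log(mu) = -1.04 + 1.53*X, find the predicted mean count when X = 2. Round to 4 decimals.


Compute eta = -1.04 + 1.53 * 2 = 2.0200.
Apply inverse link: mu = e^2.0200 = 7.5383.

7.5383


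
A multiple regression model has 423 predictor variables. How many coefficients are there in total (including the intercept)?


Including the intercept, the model has 423 predictor coefficients + 1 intercept.
Total = 424.

424


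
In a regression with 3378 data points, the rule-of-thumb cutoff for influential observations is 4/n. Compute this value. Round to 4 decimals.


The threshold is 4/n.
4/3378 = 0.0012.

0.0012


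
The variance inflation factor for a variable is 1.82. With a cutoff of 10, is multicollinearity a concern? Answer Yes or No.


Compare VIF = 1.82 to the threshold of 10.
1.82 < 10, so the answer is No.

No


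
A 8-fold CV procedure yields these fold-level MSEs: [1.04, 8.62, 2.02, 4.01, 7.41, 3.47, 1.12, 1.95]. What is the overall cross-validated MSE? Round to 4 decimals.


Total MSE across folds = 29.6400.
CV-MSE = 29.6400/8 = 3.7050.

3.7050


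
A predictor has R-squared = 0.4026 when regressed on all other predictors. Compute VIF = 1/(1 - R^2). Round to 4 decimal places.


VIF = 1 / (1 - 0.4026).
= 1 / 0.5974 = 1.6739.

1.6739


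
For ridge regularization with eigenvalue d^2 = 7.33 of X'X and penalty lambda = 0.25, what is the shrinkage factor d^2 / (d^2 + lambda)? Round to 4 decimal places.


Denominator = d^2 + lambda = 7.33 + 0.25 = 7.5800.
Shrinkage = 7.33 / 7.5800 = 0.9670.

0.9670


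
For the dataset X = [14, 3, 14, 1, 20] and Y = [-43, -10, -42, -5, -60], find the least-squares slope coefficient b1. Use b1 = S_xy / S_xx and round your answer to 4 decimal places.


Calculate xbar = 10.4000, ybar = -32.0000.
S_xx = 261.2000, S_xy = -761.0000.
Using b1 = S_xy / S_xx = -761.0000 / 261.2000, we get b1 = -2.9135.

-2.9135


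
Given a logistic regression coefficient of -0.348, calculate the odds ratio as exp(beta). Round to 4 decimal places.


exp(-0.348) = 0.7061.
So the odds ratio is 0.7061.

0.7061


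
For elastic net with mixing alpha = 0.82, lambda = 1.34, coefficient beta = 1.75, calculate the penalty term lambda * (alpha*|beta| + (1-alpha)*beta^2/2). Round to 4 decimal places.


L1 component = 0.82 * |1.75| = 1.4350.
L2 component = 0.18 * 1.75^2 / 2 = 0.2756.
Penalty = 1.34 * (1.4350 + 0.2756) = 1.34 * 1.7106 = 2.2922.

2.2922


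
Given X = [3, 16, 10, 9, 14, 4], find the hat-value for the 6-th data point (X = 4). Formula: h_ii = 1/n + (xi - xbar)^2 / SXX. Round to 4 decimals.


Mean of X: xbar = 9.3333.
SXX = 135.3333.
For X = 4: h = 1/6 + (4 - 9.3333)^2/135.3333 = 0.3768.

0.3768


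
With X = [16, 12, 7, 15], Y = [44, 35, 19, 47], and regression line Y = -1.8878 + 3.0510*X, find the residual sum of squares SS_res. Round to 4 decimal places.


For each point, residual = actual - predicted.
Residuals: [-2.9282, 0.2758, -0.4692, 3.1228].
Sum of squared residuals = 18.6224.

18.6224


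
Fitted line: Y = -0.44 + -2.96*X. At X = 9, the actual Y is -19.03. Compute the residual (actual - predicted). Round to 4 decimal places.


Predicted = -0.44 + -2.96 * 9 = -27.0800.
Residual = -19.03 - -27.0800 = 8.0500.

8.0500


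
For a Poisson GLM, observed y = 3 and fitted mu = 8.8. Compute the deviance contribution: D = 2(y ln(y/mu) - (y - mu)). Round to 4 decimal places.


First: ln(3/8.8) = -1.076139.
Then: 3 * -1.076139 = -3.228417.
y - mu = 3 - 8.8 = -5.8.
D = 2(-3.228417 - -5.8) = 5.143166, which rounds to 5.1432.

5.1432


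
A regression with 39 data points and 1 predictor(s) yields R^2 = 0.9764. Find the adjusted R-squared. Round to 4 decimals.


Adjusted R^2 = 1 - (1 - R^2) * (n-1)/(n-p-1).
(1 - R^2) = 0.0236.
(n-1)/(n-p-1) = 38/37.
(1 - R^2) * (n-1) = 0.0236 * 38 = 0.8968.
Divide by (n-p-1): 0.8968 / 37 = 0.0242.
Adj R^2 = 1 - 0.0242 = 0.9758.

0.9758


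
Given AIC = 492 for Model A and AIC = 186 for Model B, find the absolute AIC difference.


Compute |492 - 186| = 306.
Model B has the smaller AIC.

306


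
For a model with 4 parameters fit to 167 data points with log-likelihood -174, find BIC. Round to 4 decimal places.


ln(167) = 5.117994.
k * ln(n) = 4 * 5.117994 = 20.471976.
-2L = 348.
BIC = 20.471976 + 348 = 368.471976, which rounds to 368.4720.

368.4720


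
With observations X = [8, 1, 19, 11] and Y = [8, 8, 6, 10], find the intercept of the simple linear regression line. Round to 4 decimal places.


Compute b1 = -0.0960 from the OLS formula.
With xbar = 9.7500 and ybar = 8.0000, the intercept is:
b0 = 8.0000 - -0.0960 * 9.7500 = 8.9355.

8.9355


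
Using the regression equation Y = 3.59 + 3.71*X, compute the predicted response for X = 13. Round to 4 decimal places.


Predicted value:
Y = 3.59 + (3.71)(13) = 3.59 + 48.2300 = 51.8200.

51.8200


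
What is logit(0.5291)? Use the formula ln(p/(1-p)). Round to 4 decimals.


1 - p = 0.4709.
p/(1-p) = 1.1236.
logit = ln(1.1236) = 0.1165.

0.1165


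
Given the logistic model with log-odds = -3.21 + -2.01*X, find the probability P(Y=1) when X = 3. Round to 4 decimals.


Linear predictor: z = -3.21 + -2.01 * 3 = -9.2400.
P = 1/(1 + exp(9.2400)) = 1/(1 + 10301.0386) = 0.0001.

0.0001


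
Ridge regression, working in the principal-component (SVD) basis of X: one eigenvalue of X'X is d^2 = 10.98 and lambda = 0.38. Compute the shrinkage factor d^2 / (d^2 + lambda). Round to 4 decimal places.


Denominator = d^2 + lambda = 10.98 + 0.38 = 11.3600.
Shrinkage = 10.98 / 11.3600 = 0.9665.

0.9665


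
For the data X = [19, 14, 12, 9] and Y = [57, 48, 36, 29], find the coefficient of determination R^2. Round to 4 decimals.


The fitted line is Y = 3.5283 + 2.8868*X.
SSres = 23.3208, SStot = 465.0000.
R^2 = 1 - SSres/SStot = 0.9498.

0.9498


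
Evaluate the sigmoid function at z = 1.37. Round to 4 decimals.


Compute exp(-1.3700) = 0.2541.
Sigmoid = 1 / (1 + 0.2541) = 1 / 1.2541 = 0.7974.

0.7974


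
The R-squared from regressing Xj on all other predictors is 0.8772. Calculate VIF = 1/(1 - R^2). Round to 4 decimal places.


Using VIF = 1/(1 - R^2_j):
1 - 0.8772 = 0.1228.
VIF = 8.1433.

8.1433


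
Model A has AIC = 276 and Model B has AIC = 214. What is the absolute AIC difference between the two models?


|AIC_A - AIC_B| = |276 - 214| = 62.
Model B is preferred (lower AIC).

62


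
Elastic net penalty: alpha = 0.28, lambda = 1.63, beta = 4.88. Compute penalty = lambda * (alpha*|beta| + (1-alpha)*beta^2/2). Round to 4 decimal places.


L1 component = 0.28 * |4.88| = 1.3664.
L2 component = 0.72 * 4.88^2 / 2 = 8.5732.
Penalty = 1.63 * (1.3664 + 8.5732) = 1.63 * 9.9396 = 16.2015.

16.2015


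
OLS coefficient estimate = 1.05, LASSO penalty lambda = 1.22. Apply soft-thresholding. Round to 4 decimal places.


|beta_OLS| = 1.05.
lambda = 1.22.
Since |beta| <= lambda, the coefficient is set to 0.
Result = 0.0000.

0.0000


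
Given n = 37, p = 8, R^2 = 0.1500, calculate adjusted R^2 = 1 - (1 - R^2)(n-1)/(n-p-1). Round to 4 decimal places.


Plug in: Adj R^2 = 1 - (1 - 0.1500) * 36/28.
= 1 - 0.8500 * 36/28
= 1 - 30.6000 / 28
= 1 - 1.0929 = -0.0929.

-0.0929


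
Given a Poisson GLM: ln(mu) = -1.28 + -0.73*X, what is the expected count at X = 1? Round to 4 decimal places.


eta = -1.28 + -0.73 * 1 = -2.0100.
mu = exp(-2.0100) = 0.1340.

0.1340


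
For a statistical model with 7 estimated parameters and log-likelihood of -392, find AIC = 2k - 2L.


AIC = 2*7 - 2*(-392).
= 14 + 784 = 798.

798


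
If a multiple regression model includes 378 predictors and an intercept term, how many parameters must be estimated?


Each predictor gets one coefficient, plus one intercept.
Total parameters = 378 + 1 = 379.

379


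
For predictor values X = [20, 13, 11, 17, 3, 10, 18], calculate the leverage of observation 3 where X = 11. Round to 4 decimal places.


n = 7, xbar = 13.1429.
SXX = sum((xi - xbar)^2) = 202.8571.
h = 1/7 + (11 - 13.1429)^2 / 202.8571 = 0.1655.

0.1655


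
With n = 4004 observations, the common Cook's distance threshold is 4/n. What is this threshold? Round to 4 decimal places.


The threshold is 4/n.
4/4004 = 0.0010.

0.0010


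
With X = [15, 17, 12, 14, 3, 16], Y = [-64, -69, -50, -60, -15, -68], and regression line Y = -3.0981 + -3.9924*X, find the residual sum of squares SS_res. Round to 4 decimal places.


Compute predicted values, then residuals = yi - yhat_i.
Residuals: [-1.0159, 1.9689, 1.0069, -1.0083, 0.0753, -1.0235].
SSres = sum(residual^2) = 7.9924.

7.9924


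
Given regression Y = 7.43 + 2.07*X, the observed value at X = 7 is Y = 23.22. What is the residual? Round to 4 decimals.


Predicted = 7.43 + 2.07 * 7 = 21.9200.
Residual = 23.22 - 21.9200 = 1.3000.

1.3000


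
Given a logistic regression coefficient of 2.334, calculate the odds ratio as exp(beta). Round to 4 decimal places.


exp(2.334) = 10.3191.
So the odds ratio is 10.3191.

10.3191


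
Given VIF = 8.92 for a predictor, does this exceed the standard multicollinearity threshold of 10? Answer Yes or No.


Compare VIF = 8.92 to the threshold of 10.
8.92 < 10, so the answer is No.

No


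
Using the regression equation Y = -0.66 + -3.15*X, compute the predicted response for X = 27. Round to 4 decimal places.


Plug X = 27 into Y = -0.66 + -3.15*X:
Y = -0.66 + -85.0500 = -85.7100.

-85.7100


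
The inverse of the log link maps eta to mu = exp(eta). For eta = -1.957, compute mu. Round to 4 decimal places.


mu = exp(eta) = exp(-1.957).
= 0.1413.

0.1413


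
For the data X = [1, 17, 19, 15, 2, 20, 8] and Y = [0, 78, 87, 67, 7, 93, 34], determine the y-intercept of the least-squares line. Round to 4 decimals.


Compute b1 = 4.8055 from the OLS formula.
With xbar = 11.7143 and ybar = 52.2857, the intercept is:
b0 = 52.2857 - 4.8055 * 11.7143 = -4.0075.

-4.0075


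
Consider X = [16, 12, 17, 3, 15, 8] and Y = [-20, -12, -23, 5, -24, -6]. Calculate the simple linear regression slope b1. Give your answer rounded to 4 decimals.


First compute the means: xbar = 11.8333, ybar = -13.3333.
Then S_xx = sum((xi - xbar)^2) = 146.8333.
S_xy = sum((xi - xbar)(yi - ybar)) = -301.3333.
b1 = S_xy / S_xx = -301.3333 / 146.8333 = -2.0522.

-2.0522


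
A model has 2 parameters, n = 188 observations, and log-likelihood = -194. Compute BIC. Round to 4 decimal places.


Compute k*ln(n) = 2*ln(188) = 2*5.236442 = 10.472884.
Then -2*loglik = 388.
BIC = 10.472884 + 388 = 398.472884, which rounds to 398.4729.

398.4729


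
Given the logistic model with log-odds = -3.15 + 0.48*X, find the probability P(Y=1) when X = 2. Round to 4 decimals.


z = -3.15 + 0.48 * 2 = -2.1900.
Sigmoid: P = 1 / (1 + exp(2.1900)) = 0.1007.

0.1007


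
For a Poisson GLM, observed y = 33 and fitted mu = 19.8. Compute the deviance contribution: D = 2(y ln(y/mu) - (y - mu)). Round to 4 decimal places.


y/mu = 33/19.8 = 1.666667 (approx.), and ln(33/19.8) = 0.510826.
y * ln(y/mu) = 33 * 0.510826 = 16.857258.
y - mu = 13.2.
D = 2 * (16.857258 - 13.2) = 7.314516, which rounds to 7.3145.

7.3145


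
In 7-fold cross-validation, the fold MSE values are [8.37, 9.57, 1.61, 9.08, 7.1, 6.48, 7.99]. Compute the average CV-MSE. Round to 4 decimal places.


Add all fold MSEs: 50.2000.
Divide by k = 7: 50.2000/7 = 7.1714.

7.1714


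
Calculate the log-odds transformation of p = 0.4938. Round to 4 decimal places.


The odds are p/(1-p) = 0.4938 / 0.5062 = 0.9755.
logit(p) = ln(0.9755) = -0.0248.

-0.0248


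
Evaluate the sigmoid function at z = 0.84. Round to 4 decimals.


Compute exp(-0.8400) = 0.4317.
Sigmoid = 1 / (1 + 0.4317) = 1 / 1.4317 = 0.6985.

0.6985


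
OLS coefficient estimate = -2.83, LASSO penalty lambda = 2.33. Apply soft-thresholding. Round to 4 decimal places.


|beta_OLS| = 2.83.
lambda = 2.33.
Since |beta| > lambda, coefficient = sign(beta)*(|beta| - lambda) = -0.5000.
Result = -0.5000.

-0.5000


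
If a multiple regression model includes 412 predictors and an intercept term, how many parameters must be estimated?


Each predictor gets one coefficient, plus one intercept.
Total parameters = 412 + 1 = 413.

413


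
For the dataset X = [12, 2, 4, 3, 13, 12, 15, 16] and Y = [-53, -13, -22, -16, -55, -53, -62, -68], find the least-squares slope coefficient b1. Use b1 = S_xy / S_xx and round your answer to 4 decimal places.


The sample means are xbar = 9.6250 and ybar = -42.7500.
Compute S_xx = 225.8750 and S_xy = -875.2500.
Slope b1 = S_xy / S_xx = -875.2500 / 225.8750 = -3.8749.

-3.8749


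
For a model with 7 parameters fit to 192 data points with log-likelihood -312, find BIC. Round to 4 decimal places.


k * ln(n) = 7 * ln(192) = 7 * 5.257495 = 36.802465.
-2 * loglik = -2 * (-312) = 624.
BIC = 36.802465 + 624 = 660.802465, which rounds to 660.8025.

660.8025


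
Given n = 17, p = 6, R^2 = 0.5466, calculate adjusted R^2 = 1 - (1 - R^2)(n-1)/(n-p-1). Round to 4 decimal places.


Adjusted R^2 = 1 - (1 - R^2) * (n-1)/(n-p-1).
(1 - R^2) = 0.4534.
(n-1)/(n-p-1) = 16/10.
(1 - R^2) * (n-1) = 0.4534 * 16 = 7.2544.
Divide by (n-p-1): 7.2544 / 10 = 0.7254.
Adj R^2 = 1 - 0.7254 = 0.2746.

0.2746


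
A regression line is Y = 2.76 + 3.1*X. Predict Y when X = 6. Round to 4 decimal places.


Substitute X = 6 into the equation:
Y = 2.76 + 3.1 * 6 = 2.76 + 18.6000 = 21.3600.

21.3600


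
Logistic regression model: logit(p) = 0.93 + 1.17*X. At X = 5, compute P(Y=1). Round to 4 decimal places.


Linear predictor: z = 0.93 + 1.17 * 5 = 6.7800.
P = 1/(1 + exp(-6.7800)) = 1/(1 + 0.0011) = 0.9989.

0.9989


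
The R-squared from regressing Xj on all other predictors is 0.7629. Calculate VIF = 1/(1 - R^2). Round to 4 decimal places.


Denominator: 1 - 0.7629 = 0.2371.
VIF = 1 / 0.2371 = 4.2176.

4.2176


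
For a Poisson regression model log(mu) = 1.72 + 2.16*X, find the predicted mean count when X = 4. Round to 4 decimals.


Compute eta = 1.72 + 2.16 * 4 = 10.3600.
Apply inverse link: mu = e^10.3600 = 31571.1813.

31571.1813


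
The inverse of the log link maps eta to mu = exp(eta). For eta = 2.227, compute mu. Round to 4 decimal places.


The inverse log link gives:
mu = exp(2.227) = 9.2720.

9.2720


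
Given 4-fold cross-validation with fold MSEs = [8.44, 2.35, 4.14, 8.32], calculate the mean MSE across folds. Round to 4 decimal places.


Add all fold MSEs: 23.2500.
Divide by k = 4: 23.2500/4 = 5.8125.

5.8125


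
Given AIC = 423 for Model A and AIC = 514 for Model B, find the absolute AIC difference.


|AIC_A - AIC_B| = |423 - 514| = 91.
Model A is preferred (lower AIC).

91


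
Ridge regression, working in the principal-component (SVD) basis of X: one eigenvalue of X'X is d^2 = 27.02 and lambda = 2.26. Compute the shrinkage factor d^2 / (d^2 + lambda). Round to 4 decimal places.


Compute the denominator: 27.02 + 2.26 = 29.2800.
Shrinkage factor = 27.02 / 29.2800 = 0.9228.

0.9228


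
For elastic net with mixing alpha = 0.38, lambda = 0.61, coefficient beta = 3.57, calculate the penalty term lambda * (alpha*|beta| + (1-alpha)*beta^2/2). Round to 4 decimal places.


L1 component = 0.38 * |3.57| = 1.3566.
L2 component = 0.62 * 3.57^2 / 2 = 3.9509.
Penalty = 0.61 * (1.3566 + 3.9509) = 0.61 * 5.3075 = 3.2376.

3.2376


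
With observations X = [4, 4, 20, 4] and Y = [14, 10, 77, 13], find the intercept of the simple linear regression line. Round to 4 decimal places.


Compute b1 = 4.0417 from the OLS formula.
With xbar = 8.0000 and ybar = 28.5000, the intercept is:
b0 = 28.5000 - 4.0417 * 8.0000 = -3.8333.

-3.8333


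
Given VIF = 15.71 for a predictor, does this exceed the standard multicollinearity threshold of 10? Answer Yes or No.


Compare VIF = 15.71 to the threshold of 10.
15.71 >= 10, so the answer is Yes.

Yes


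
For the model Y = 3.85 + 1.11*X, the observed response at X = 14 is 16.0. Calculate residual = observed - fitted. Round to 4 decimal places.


Compute yhat = 3.85 + (1.11)(14) = 19.3900.
Residual = actual - predicted = 16.0 - 19.3900 = -3.3900.

-3.3900


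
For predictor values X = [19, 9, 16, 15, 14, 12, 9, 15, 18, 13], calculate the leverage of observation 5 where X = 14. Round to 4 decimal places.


Mean of X: xbar = 14.0000.
SXX = 102.0000.
For X = 14: h = 1/10 + (14 - 14.0000)^2/102.0000 = 0.1000.

0.1000


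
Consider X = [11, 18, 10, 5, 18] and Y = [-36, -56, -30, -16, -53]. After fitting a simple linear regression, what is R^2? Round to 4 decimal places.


The fitted line is Y = -1.5942 + -2.9521*X.
SSres = 9.7125, SStot = 1100.8000.
R^2 = 1 - SSres/SStot = 0.9912.

0.9912


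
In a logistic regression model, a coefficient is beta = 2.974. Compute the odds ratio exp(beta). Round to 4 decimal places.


exp(2.974) = 19.5700.
So the odds ratio is 19.5700.

19.5700


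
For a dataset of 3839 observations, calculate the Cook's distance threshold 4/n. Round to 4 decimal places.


The threshold is 4/n.
4/3839 = 0.0010.

0.0010


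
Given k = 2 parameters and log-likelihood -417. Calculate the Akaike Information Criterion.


AIC = 2*2 - 2*(-417).
= 4 + 834 = 838.

838


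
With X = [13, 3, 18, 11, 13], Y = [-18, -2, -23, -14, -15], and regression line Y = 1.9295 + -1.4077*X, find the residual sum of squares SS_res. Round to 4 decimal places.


Compute predicted values, then residuals = yi - yhat_i.
Residuals: [-1.6294, 0.2936, 0.4091, -0.4448, 1.3706].
SSres = sum(residual^2) = 4.9849.

4.9849


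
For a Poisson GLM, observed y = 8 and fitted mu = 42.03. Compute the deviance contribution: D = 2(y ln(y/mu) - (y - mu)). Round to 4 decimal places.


First: ln(8/42.03) = -1.658942.
Then: 8 * -1.658942 = -13.271536.
y - mu = 8 - 42.03 = -34.03.
D = 2(-13.271536 - -34.03) = 41.516928, which rounds to 41.5169.

41.5169


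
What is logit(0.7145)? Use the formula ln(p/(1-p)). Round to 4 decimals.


1 - p = 0.2855.
p/(1-p) = 2.5026.
logit = ln(2.5026) = 0.9173.

0.9173


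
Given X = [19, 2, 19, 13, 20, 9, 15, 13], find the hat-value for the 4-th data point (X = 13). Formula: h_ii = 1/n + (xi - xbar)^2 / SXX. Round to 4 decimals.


n = 8, xbar = 13.7500.
SXX = sum((xi - xbar)^2) = 257.5000.
h = 1/8 + (13 - 13.7500)^2 / 257.5000 = 0.1272.

0.1272


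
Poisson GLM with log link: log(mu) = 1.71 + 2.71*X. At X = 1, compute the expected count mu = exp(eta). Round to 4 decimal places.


Compute eta = 1.71 + 2.71 * 1 = 4.4200.
Apply inverse link: mu = e^4.4200 = 83.0963.

83.0963


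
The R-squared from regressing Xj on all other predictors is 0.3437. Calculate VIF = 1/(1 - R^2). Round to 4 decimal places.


VIF = 1 / (1 - 0.3437).
= 1 / 0.6563 = 1.5237.

1.5237


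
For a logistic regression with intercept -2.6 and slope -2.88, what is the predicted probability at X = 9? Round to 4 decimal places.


Compute z = -2.6 + (-2.88)(9) = -28.5200.
exp(-z) = 2432644370710.6000.
P = 1/(1 + 2432644370710.6000) = 0.0000.

0.0000


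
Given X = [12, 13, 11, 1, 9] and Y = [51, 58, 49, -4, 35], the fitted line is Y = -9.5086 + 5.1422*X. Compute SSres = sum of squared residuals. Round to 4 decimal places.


For each point, residual = actual - predicted.
Residuals: [-1.1978, 0.6600, 1.9444, 0.3664, -1.7712].
Sum of squared residuals = 8.9224.

8.9224


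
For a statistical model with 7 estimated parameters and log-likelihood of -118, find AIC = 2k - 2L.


AIC = 2*7 - 2*(-118).
= 14 + 236 = 250.

250


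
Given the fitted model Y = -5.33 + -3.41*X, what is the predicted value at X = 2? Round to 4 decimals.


Predicted value:
Y = -5.33 + (-3.41)(2) = -5.33 + -6.8200 = -12.1500.

-12.1500


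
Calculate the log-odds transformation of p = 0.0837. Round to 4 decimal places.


1 - p = 0.9163.
p/(1-p) = 0.0913.
logit = ln(0.0913) = -2.3931.

-2.3931


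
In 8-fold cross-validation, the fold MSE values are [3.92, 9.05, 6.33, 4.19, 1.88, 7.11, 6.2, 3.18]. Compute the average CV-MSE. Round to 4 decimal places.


Sum of fold MSEs = 41.8600.
Average = 41.8600 / 8 = 5.2325.

5.2325


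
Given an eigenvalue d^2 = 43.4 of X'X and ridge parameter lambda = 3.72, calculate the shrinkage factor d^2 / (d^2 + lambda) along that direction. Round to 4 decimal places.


d^2 + lambda = 43.4 + 3.72 = 47.1200.
Shrinkage factor = 43.4/47.1200 = 0.9211.

0.9211


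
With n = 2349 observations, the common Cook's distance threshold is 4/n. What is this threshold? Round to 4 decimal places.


Cook's distance cutoff = 4/n = 4/2349.
= 0.0017.

0.0017


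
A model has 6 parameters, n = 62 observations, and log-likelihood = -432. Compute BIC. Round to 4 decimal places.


Compute k*ln(n) = 6*ln(62) = 6*4.127134 = 24.762804.
Then -2*loglik = 864.
BIC = 24.762804 + 864 = 888.762804, which rounds to 888.7628.

888.7628


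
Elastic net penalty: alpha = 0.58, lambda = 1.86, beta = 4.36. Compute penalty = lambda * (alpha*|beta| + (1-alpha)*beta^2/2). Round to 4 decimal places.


alpha * |beta| = 0.58 * 4.36 = 2.5288.
(1-alpha) * beta^2/2 = 0.42 * 19.0096/2 = 3.9920.
Total = 1.86 * (2.5288 + 3.9920) = 12.1287.

12.1287


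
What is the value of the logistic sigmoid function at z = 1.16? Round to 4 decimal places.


exp(-1.1600) = 0.3135.
1 + exp(-z) = 1.3135.
sigmoid = 1/1.3135 = 0.7613.

0.7613


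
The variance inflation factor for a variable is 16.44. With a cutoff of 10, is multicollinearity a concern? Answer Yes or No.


Check: VIF = 16.44 vs threshold = 10.
Since 16.44 >= 10, the answer is Yes.

Yes


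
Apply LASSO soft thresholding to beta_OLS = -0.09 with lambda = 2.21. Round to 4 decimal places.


Absolute value: |-0.09| = 0.09.
Compare to lambda = 2.21.
Since |beta| <= lambda, the coefficient is set to 0.

0.0000


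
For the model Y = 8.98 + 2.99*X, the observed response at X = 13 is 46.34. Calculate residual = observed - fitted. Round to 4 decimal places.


Compute yhat = 8.98 + (2.99)(13) = 47.8500.
Residual = actual - predicted = 46.34 - 47.8500 = -1.5100.

-1.5100


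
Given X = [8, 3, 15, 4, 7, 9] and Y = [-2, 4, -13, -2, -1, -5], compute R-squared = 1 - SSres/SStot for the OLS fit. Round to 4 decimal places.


After computing the OLS fit (b0=6.3467, b1=-1.2409):
SSres = 18.2007, SStot = 158.8333.
R^2 = 1 - 18.2007/158.8333 = 0.8854.

0.8854


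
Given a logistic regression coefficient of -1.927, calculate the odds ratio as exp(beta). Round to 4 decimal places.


The odds ratio is computed as:
OR = e^(-1.927) = 0.1456.

0.1456


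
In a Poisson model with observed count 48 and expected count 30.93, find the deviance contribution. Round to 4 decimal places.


First: ln(48/30.93) = 0.439474.
Then: 48 * 0.439474 = 21.094752.
y - mu = 48 - 30.93 = 17.07.
D = 2(21.094752 - 17.07) = 8.049504, which rounds to 8.0495.

8.0495


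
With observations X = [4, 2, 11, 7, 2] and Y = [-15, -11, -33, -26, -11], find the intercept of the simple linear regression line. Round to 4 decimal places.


First find the slope: b1 = -2.5476.
Means: xbar = 5.2000, ybar = -19.2000.
b0 = ybar - b1 * xbar = -19.2000 - -2.5476 * 5.2000 = -5.9524.

-5.9524


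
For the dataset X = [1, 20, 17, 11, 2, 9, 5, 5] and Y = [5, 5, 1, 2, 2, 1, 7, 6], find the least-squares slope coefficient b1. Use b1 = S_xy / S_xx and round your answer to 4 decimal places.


The sample means are xbar = 8.7500 and ybar = 3.6250.
Compute S_xx = 333.5000 and S_xy = -31.7500.
Slope b1 = S_xy / S_xx = -31.7500 / 333.5000 = -0.0952.

-0.0952


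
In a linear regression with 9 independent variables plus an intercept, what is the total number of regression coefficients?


Total coefficients = number of predictors + 1 (for the intercept).
= 9 + 1 = 10.

10


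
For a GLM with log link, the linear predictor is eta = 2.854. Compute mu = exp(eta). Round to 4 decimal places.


Apply the inverse link:
mu = e^2.854 = 17.3571.

17.3571


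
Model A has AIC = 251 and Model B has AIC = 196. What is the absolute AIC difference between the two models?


Absolute difference = |251 - 196| = 55.
The model with lower AIC (B) is preferred.

55


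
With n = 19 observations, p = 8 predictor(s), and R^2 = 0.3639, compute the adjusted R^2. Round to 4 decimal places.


Using the formula:
(1 - 0.3639) = 0.6361.
Multiply by 18/10: 0.6361 * 18 = 11.4498, then 11.4498 / 10 = 1.1450.
Adj R^2 = 1 - 1.1450 = -0.1450.

-0.1450


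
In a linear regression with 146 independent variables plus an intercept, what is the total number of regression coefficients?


Total coefficients = number of predictors + 1 (for the intercept).
= 146 + 1 = 147.

147


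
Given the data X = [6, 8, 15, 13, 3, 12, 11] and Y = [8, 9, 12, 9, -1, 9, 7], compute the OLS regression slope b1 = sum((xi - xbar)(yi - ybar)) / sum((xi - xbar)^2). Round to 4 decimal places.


Calculate xbar = 9.7143, ybar = 7.5714.
S_xx = 107.4286, S_xy = 84.1429.
Using b1 = S_xy / S_xx = 84.1429 / 107.4286, we get b1 = 0.7832.

0.7832


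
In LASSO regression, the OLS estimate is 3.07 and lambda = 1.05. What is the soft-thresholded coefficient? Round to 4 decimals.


Check: |3.07| = 3.07 vs lambda = 1.05.
Since |beta| > lambda, coefficient = sign(beta)*(|beta| - lambda) = 2.0200.
Soft-thresholded coefficient = 2.0200.

2.0200


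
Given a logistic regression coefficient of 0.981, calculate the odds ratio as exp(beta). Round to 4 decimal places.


exp(0.981) = 2.6671.
So the odds ratio is 2.6671.

2.6671


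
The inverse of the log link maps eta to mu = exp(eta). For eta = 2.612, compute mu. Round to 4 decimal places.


Apply the inverse link:
mu = e^2.612 = 13.6263.

13.6263


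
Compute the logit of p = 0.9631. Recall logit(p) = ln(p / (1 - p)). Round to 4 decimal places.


The odds are p/(1-p) = 0.9631 / 0.0369 = 26.1003.
logit(p) = ln(26.1003) = 3.2619.

3.2619


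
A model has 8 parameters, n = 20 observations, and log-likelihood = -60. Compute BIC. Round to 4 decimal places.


ln(20) = 2.995732.
k * ln(n) = 8 * 2.995732 = 23.965856.
-2L = 120.
BIC = 23.965856 + 120 = 143.965856, which rounds to 143.9659.

143.9659


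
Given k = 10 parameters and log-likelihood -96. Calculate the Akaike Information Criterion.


Compute:
2k = 2*10 = 20.
-2*loglik = -2*(-96) = 192.
AIC = 20 + 192 = 212.

212


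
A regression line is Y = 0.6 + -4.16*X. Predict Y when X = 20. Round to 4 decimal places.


Plug X = 20 into Y = 0.6 + -4.16*X:
Y = 0.6 + -83.2000 = -82.6000.

-82.6000


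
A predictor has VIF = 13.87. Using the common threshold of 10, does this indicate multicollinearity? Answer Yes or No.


Compare VIF = 13.87 to the threshold of 10.
13.87 >= 10, so the answer is Yes.

Yes


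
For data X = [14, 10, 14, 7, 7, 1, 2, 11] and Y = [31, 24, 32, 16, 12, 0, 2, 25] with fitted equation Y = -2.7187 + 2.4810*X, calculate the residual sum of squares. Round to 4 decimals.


For each point, residual = actual - predicted.
Residuals: [-1.0153, 1.9087, -0.0153, 1.3517, -2.6483, 0.2377, -0.2433, 0.4277].
Sum of squared residuals = 13.8134.

13.8134


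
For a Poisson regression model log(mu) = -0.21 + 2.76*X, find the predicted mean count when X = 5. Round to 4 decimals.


Linear predictor: eta = -0.21 + (2.76)(5) = 13.5900.
Expected count: mu = exp(13.5900) = 798108.6340.

798108.6340


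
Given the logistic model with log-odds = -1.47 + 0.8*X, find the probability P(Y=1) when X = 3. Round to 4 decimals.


Linear predictor: z = -1.47 + 0.8 * 3 = 0.9300.
P = 1/(1 + exp(-0.9300)) = 1/(1 + 0.3946) = 0.7171.

0.7171


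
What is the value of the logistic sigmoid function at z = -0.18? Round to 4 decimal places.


First, exp(0.1800) = 1.1972.
Then sigma(z) = 1/(1 + 1.1972) = 0.4551.

0.4551


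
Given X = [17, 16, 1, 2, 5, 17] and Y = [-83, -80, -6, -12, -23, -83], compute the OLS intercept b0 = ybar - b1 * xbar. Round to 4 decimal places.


The slope is b1 = -4.8549.
Sample means are xbar = 9.6667 and ybar = -47.8333.
Intercept: b0 = -47.8333 - (-4.8549)(9.6667) = -0.9022.

-0.9022


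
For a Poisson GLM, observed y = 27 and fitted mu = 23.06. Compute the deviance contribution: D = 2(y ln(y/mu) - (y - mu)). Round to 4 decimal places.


y/mu = 27/23.06 = 1.170859 (approx.), and ln(27/23.06) = 0.157737.
y * ln(y/mu) = 27 * 0.157737 = 4.258899.
y - mu = 3.94.
D = 2 * (4.258899 - 3.94) = 0.637798, which rounds to 0.6378.

0.6378


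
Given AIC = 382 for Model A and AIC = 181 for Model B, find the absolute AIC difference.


|AIC_A - AIC_B| = |382 - 181| = 201.
Model B is preferred (lower AIC).

201


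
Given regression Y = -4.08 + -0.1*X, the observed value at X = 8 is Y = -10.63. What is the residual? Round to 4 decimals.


Predicted = -4.08 + -0.1 * 8 = -4.8800.
Residual = -10.63 - -4.8800 = -5.7500.

-5.7500


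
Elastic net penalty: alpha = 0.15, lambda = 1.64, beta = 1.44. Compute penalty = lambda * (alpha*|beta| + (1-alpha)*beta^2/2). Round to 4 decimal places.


alpha * |beta| = 0.15 * 1.44 = 0.2160.
(1-alpha) * beta^2/2 = 0.85 * 2.0736/2 = 0.8813.
Total = 1.64 * (0.2160 + 0.8813) = 1.7995.

1.7995


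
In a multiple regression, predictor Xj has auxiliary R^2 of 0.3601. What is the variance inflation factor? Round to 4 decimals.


Denominator: 1 - 0.3601 = 0.6399.
VIF = 1 / 0.6399 = 1.5627.

1.5627


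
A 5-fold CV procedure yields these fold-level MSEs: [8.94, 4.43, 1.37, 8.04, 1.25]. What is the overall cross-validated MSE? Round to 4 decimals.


Total MSE across folds = 24.0300.
CV-MSE = 24.0300/5 = 4.8060.

4.8060


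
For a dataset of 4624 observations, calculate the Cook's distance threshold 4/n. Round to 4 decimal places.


The threshold is 4/n.
4/4624 = 0.0009.

0.0009


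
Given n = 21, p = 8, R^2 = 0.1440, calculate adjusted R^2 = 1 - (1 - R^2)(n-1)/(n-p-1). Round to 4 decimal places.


Using the formula:
(1 - 0.1440) = 0.8560.
Multiply by 20/12: 0.8560 * 20 = 17.1200, then 17.1200 / 12 = 1.4267.
Adj R^2 = 1 - 1.4267 = -0.4267.

-0.4267


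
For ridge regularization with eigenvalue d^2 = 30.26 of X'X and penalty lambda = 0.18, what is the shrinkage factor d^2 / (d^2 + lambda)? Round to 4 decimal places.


d^2 + lambda = 30.26 + 0.18 = 30.4400.
Shrinkage factor = 30.26/30.4400 = 0.9941.

0.9941


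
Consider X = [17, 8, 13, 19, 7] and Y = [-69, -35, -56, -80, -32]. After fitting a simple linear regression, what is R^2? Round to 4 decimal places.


The fitted line is Y = -4.0851 + -3.9309*X.
SSres = 6.2606, SStot = 1749.2000.
R^2 = 1 - SSres/SStot = 0.9964.

0.9964


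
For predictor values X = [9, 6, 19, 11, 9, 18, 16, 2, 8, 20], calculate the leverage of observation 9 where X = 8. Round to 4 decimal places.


Compute xbar = 11.8000 with n = 10 observations.
SXX = 335.6000.
Leverage = 1/10 + (8 - 11.8000)^2/335.6000 = 0.1430.

0.1430


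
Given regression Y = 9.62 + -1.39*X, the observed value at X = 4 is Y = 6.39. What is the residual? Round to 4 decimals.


Predicted = 9.62 + -1.39 * 4 = 4.0600.
Residual = 6.39 - 4.0600 = 2.3300.

2.3300
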